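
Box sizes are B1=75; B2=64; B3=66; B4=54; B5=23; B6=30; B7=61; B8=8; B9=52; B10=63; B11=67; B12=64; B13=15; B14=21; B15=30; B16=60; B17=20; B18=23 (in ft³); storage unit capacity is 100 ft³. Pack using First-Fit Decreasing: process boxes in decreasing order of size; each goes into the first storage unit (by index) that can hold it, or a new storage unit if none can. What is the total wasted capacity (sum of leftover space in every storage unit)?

Sorted descending: 75, 67, 66, 64, 64, 63, 61, 60, 54, 52, 30, 30, 23, 23, 21, 20, 15, 8.
storage unit 1: place 75 ft³, 25 ft³ left
storage unit 2: place 67 ft³, 33 ft³ left
storage unit 3: place 66 ft³, 34 ft³ left
storage unit 4: place 64 ft³, 36 ft³ left
storage unit 5: place 64 ft³, 36 ft³ left
storage unit 6: place 63 ft³, 37 ft³ left
storage unit 7: place 61 ft³, 39 ft³ left
storage unit 8: place 60 ft³, 40 ft³ left
storage unit 9: place 54 ft³, 46 ft³ left
storage unit 10: place 52 ft³, 48 ft³ left
storage unit 2: place 30 ft³, 3 ft³ left
storage unit 3: place 30 ft³, 4 ft³ left
storage unit 1: place 23 ft³, 2 ft³ left
storage unit 4: place 23 ft³, 13 ft³ left
storage unit 5: place 21 ft³, 15 ft³ left
storage unit 6: place 20 ft³, 17 ft³ left
storage unit 5: place 15 ft³, 0 ft³ left
storage unit 4: place 8 ft³, 5 ft³ left
10 storage units × 100 ft³ = 1000 ft³; used 796 ft³; unused 204 ft³.

204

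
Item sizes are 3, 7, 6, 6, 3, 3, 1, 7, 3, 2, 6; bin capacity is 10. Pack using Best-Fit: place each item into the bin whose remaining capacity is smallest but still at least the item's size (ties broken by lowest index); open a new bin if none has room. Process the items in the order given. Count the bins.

3 → bin 1 (remaining 7)
7 → bin 1 (remaining 0)
6 → bin 2 (remaining 4)
6 → bin 3 (remaining 4)
3 → bin 2 (remaining 1)
3 → bin 3 (remaining 1)
1 → bin 2 (remaining 0)
7 → bin 4 (remaining 3)
3 → bin 4 (remaining 0)
2 → bin 5 (remaining 8)
6 → bin 5 (remaining 2)

5 bins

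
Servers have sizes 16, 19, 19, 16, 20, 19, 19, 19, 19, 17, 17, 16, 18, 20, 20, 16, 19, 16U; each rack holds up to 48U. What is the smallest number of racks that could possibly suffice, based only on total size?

Total size = 16 + 19 + 19 + 16 + 20 + 19 + 19 + 19 + 19 + 17 + 17 + 16 + 18 + 20 + 20 + 16 + 19 + 16 = 325U.
⌈325 / 48⌉ = 7.

7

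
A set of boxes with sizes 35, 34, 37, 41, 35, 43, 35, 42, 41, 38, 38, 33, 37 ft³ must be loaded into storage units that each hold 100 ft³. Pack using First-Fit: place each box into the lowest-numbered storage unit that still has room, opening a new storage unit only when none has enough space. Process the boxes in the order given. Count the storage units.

7

storage unit 1: place 35 ft³, 65 ft³ left
storage unit 1: place 34 ft³, 31 ft³ left
storage unit 2: place 37 ft³, 63 ft³ left
storage unit 2: place 41 ft³, 22 ft³ left
storage unit 3: place 35 ft³, 65 ft³ left
storage unit 3: place 43 ft³, 22 ft³ left
storage unit 4: place 35 ft³, 65 ft³ left
storage unit 4: place 42 ft³, 23 ft³ left
storage unit 5: place 41 ft³, 59 ft³ left
storage unit 5: place 38 ft³, 21 ft³ left
storage unit 6: place 38 ft³, 62 ft³ left
storage unit 6: place 33 ft³, 29 ft³ left
storage unit 7: place 37 ft³, 63 ft³ left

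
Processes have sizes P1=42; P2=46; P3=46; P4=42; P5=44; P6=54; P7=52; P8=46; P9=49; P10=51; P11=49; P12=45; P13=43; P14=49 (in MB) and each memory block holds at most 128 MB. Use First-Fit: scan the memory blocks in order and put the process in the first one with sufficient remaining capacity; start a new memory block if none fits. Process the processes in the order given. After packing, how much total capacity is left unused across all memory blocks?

Put P1 (42 MB) in memory block 1; 86 MB remain.
Put P2 (46 MB) in memory block 1; 40 MB remain.
Put P3 (46 MB) in memory block 2; 82 MB remain.
Put P4 (42 MB) in memory block 2; 40 MB remain.
Put P5 (44 MB) in memory block 3; 84 MB remain.
Put P6 (54 MB) in memory block 3; 30 MB remain.
Put P7 (52 MB) in memory block 4; 76 MB remain.
Put P8 (46 MB) in memory block 4; 30 MB remain.
Put P9 (49 MB) in memory block 5; 79 MB remain.
Put P10 (51 MB) in memory block 5; 28 MB remain.
Put P11 (49 MB) in memory block 6; 79 MB remain.
Put P12 (45 MB) in memory block 6; 34 MB remain.
Put P13 (43 MB) in memory block 7; 85 MB remain.
Put P14 (49 MB) in memory block 7; 36 MB remain.
7 memory blocks × 128 MB = 896 MB; used 658 MB; unused 238 MB.

238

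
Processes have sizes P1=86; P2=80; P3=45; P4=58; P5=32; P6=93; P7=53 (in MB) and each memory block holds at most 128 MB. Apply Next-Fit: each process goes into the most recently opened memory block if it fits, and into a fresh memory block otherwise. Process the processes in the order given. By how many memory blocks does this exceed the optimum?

1

Next-Fit: [86] [80,45] [58,32] [93] [53] → 5 memory blocks.
Total size 447 MB; any packing needs at least ⌈447/128⌉ = 4 memory blocks.
An optimal packing achieves that bound: [93,32] [86] [80,45] [58,53] → 4 memory blocks.
Excess: 5 − 4 = 1.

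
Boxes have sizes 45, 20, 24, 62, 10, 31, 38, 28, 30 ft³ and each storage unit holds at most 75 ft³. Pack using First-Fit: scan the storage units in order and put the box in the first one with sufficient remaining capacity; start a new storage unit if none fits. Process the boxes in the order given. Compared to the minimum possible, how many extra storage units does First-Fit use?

First-Fit: [45,20,10] [24,31] [62] [38,28] [30] → 5 storage units.
Total size 288 ft³; any packing needs at least ⌈288/75⌉ = 4 storage units.
An optimal packing achieves that bound: [62,10] [45,30] [38,31] [28,24,20] → 4 storage units.
Excess: 5 − 4 = 1.

1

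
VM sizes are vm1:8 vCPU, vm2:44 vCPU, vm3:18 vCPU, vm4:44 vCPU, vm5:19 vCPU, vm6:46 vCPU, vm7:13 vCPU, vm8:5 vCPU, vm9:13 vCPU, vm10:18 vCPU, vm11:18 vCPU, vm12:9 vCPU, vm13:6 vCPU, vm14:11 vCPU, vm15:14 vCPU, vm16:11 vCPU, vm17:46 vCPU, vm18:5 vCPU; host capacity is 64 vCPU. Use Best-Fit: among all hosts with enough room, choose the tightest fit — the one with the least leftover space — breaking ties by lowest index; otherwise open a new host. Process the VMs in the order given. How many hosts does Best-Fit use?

6

host 1: place vm1 (8 vCPU), 56 vCPU left
host 1: place vm2 (44 vCPU), 12 vCPU left
host 2: place vm3 (18 vCPU), 46 vCPU left
host 2: place vm4 (44 vCPU), 2 vCPU left
host 3: place vm5 (19 vCPU), 45 vCPU left
host 4: place vm6 (46 vCPU), 18 vCPU left
host 4: place vm7 (13 vCPU), 5 vCPU left
host 4: place vm8 (5 vCPU), 0 vCPU left
host 3: place vm9 (13 vCPU), 32 vCPU left
host 3: place vm10 (18 vCPU), 14 vCPU left
host 5: place vm11 (18 vCPU), 46 vCPU left
host 1: place vm12 (9 vCPU), 3 vCPU left
host 3: place vm13 (6 vCPU), 8 vCPU left
host 5: place vm14 (11 vCPU), 35 vCPU left
host 5: place vm15 (14 vCPU), 21 vCPU left
host 5: place vm16 (11 vCPU), 10 vCPU left
host 6: place vm17 (46 vCPU), 18 vCPU left
host 3: place vm18 (5 vCPU), 3 vCPU left
Final hosts: [8,44,9] [18,44] [19,13,18,6,5] [46,13,5] [18,11,14,11] [46].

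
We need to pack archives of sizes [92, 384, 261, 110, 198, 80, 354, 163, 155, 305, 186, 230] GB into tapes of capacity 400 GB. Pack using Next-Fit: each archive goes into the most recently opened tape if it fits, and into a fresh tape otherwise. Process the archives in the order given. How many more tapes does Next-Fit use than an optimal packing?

2

Next-Fit: [92] [384] [261,110] [198,80] [354] [163,155] [305] [186] [230] → 9 tapes.
Total size 2518 GB; any packing needs at least ⌈2518/400⌉ = 7 tapes.
An optimal packing achieves that bound: [384] [354] [305,92] [261,110] [230,163] [198,186] [155,80] → 7 tapes.
Excess: 9 − 7 = 2.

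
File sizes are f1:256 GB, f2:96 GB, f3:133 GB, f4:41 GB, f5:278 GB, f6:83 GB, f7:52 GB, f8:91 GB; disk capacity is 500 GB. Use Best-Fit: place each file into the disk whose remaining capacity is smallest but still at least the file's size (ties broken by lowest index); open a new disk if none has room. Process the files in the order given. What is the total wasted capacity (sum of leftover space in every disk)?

470

disk 1: place f1 (256 GB), 244 GB left
disk 1: place f2 (96 GB), 148 GB left
disk 1: place f3 (133 GB), 15 GB left
disk 2: place f4 (41 GB), 459 GB left
disk 2: place f5 (278 GB), 181 GB left
disk 2: place f6 (83 GB), 98 GB left
disk 2: place f7 (52 GB), 46 GB left
disk 3: place f8 (91 GB), 409 GB left
3 disks × 500 GB = 1500 GB; used 1030 GB; unused 470 GB.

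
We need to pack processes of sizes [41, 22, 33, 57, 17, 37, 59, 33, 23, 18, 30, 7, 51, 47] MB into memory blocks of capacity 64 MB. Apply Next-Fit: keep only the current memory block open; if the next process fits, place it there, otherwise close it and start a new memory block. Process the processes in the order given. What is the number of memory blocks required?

41 MB → memory block 1 (remaining 23 MB)
22 MB → memory block 1 (remaining 1 MB)
33 MB → memory block 2 (remaining 31 MB)
57 MB → memory block 3 (remaining 7 MB)
17 MB → memory block 4 (remaining 47 MB)
37 MB → memory block 4 (remaining 10 MB)
59 MB → memory block 5 (remaining 5 MB)
33 MB → memory block 6 (remaining 31 MB)
23 MB → memory block 6 (remaining 8 MB)
18 MB → memory block 7 (remaining 46 MB)
30 MB → memory block 7 (remaining 16 MB)
7 MB → memory block 7 (remaining 9 MB)
51 MB → memory block 8 (remaining 13 MB)
47 MB → memory block 9 (remaining 17 MB)
Final memory blocks: [41,22] [33] [57] [17,37] [59] [33,23] [18,30,7] [51] [47].

9 memory blocks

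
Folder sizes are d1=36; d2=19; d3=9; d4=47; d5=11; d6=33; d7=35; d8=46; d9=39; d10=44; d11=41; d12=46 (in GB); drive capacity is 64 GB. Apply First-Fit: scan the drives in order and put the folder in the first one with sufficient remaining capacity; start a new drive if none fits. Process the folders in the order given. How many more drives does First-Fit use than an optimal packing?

First-Fit: [36,19,9] [47,11] [33] [35] [46] [39] [44] [41] [46] → 9 drives.
9 folders exceed 32 GB (half the capacity), and no two of those can share a drive, so at least 9 drives are needed.
So 9 is already optimal.

0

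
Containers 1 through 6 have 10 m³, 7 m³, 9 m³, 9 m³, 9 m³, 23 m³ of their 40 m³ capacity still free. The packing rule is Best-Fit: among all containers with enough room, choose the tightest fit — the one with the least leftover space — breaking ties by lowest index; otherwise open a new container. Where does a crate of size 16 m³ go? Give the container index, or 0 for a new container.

6

Containers with room: container 6 (23 m³).
Tightest fit is container 6 with 23 m³ free.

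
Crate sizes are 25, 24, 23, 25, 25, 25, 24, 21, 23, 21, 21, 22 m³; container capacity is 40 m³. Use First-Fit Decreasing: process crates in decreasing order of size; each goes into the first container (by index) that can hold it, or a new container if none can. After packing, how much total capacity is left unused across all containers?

201

Sorted descending: 25, 25, 25, 25, 24, 24, 23, 23, 22, 21, 21, 21.
container 1: place 25 m³, 15 m³ left
container 2: place 25 m³, 15 m³ left
container 3: place 25 m³, 15 m³ left
container 4: place 25 m³, 15 m³ left
container 5: place 24 m³, 16 m³ left
container 6: place 24 m³, 16 m³ left
container 7: place 23 m³, 17 m³ left
container 8: place 23 m³, 17 m³ left
container 9: place 22 m³, 18 m³ left
container 10: place 21 m³, 19 m³ left
container 11: place 21 m³, 19 m³ left
container 12: place 21 m³, 19 m³ left
12 containers × 40 m³ = 480 m³; used 279 m³; unused 201 m³.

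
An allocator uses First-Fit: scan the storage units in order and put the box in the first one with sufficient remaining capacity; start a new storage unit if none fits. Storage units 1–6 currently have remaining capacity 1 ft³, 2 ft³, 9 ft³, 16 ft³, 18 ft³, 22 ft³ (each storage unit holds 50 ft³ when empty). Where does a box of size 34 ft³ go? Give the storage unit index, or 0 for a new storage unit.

No storage unit has ≥ 34 ft³ free, so a new storage unit is opened.

0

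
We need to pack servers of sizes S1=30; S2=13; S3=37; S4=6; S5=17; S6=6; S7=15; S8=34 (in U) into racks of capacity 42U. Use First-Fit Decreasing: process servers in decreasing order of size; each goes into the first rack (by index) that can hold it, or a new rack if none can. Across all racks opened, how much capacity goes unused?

52

Sorted descending: 37, 34, 30, 17, 15, 13, 6, 6.
rack 1: place 37U, 5U left
rack 2: place 34U, 8U left
rack 3: place 30U, 12U left
rack 4: place 17U, 25U left
rack 4: place 15U, 10U left
rack 5: place 13U, 29U left
rack 2: place 6U, 2U left
rack 3: place 6U, 6U left
5 racks × 42U = 210U; used 158U; unused 52U.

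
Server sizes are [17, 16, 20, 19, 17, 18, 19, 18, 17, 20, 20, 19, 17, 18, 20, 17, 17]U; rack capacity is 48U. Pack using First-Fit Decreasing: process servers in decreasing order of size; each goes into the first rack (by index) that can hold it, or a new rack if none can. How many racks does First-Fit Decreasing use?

9

Sorted descending: 20, 20, 20, 20, 19, 19, 19, 18, 18, 18, 17, 17, 17, 17, 17, 17, 16.
20U → rack 1 (remaining 28U)
20U → rack 1 (remaining 8U)
20U → rack 2 (remaining 28U)
20U → rack 2 (remaining 8U)
19U → rack 3 (remaining 29U)
19U → rack 3 (remaining 10U)
19U → rack 4 (remaining 29U)
18U → rack 4 (remaining 11U)
18U → rack 5 (remaining 30U)
18U → rack 5 (remaining 12U)
17U → rack 6 (remaining 31U)
17U → rack 6 (remaining 14U)
17U → rack 7 (remaining 31U)
17U → rack 7 (remaining 14U)
17U → rack 8 (remaining 31U)
17U → rack 8 (remaining 14U)
16U → rack 9 (remaining 32U)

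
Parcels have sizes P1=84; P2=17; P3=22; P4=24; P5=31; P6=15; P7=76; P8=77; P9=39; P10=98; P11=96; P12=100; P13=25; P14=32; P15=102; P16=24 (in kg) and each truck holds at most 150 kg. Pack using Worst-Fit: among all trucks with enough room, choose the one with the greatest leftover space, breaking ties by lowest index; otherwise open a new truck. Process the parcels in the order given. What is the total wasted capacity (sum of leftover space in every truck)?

truck 1: place P1 (84 kg), 66 kg left
truck 1: place P2 (17 kg), 49 kg left
truck 1: place P3 (22 kg), 27 kg left
truck 1: place P4 (24 kg), 3 kg left
truck 2: place P5 (31 kg), 119 kg left
truck 2: place P6 (15 kg), 104 kg left
truck 2: place P7 (76 kg), 28 kg left
truck 3: place P8 (77 kg), 73 kg left
truck 3: place P9 (39 kg), 34 kg left
truck 4: place P10 (98 kg), 52 kg left
truck 5: place P11 (96 kg), 54 kg left
truck 6: place P12 (100 kg), 50 kg left
truck 5: place P13 (25 kg), 29 kg left
truck 4: place P14 (32 kg), 20 kg left
truck 7: place P15 (102 kg), 48 kg left
truck 6: place P16 (24 kg), 26 kg left
7 trucks × 150 kg = 1050 kg; used 862 kg; unused 188 kg.

188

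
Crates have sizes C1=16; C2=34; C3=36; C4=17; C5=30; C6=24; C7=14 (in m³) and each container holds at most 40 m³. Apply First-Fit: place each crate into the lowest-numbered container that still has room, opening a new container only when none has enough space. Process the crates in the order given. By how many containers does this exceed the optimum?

First-Fit: [16,17] [34] [36] [30] [24,14] → 5 containers.
Total size 171 m³; any packing needs at least ⌈171/40⌉ = 5 containers.
So 5 is already optimal.

0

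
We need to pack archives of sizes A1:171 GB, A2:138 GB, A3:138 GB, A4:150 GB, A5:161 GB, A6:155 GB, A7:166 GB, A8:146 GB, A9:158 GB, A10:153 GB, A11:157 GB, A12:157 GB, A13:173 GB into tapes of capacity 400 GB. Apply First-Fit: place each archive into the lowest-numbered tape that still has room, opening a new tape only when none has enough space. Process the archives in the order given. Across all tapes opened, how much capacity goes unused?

A1 (171 GB) → tape 1 (remaining 229 GB)
A2 (138 GB) → tape 1 (remaining 91 GB)
A3 (138 GB) → tape 2 (remaining 262 GB)
A4 (150 GB) → tape 2 (remaining 112 GB)
A5 (161 GB) → tape 3 (remaining 239 GB)
A6 (155 GB) → tape 3 (remaining 84 GB)
A7 (166 GB) → tape 4 (remaining 234 GB)
A8 (146 GB) → tape 4 (remaining 88 GB)
A9 (158 GB) → tape 5 (remaining 242 GB)
A10 (153 GB) → tape 5 (remaining 89 GB)
A11 (157 GB) → tape 6 (remaining 243 GB)
A12 (157 GB) → tape 6 (remaining 86 GB)
A13 (173 GB) → tape 7 (remaining 227 GB)
7 tapes × 400 GB = 2800 GB; used 2023 GB; unused 777 GB.

777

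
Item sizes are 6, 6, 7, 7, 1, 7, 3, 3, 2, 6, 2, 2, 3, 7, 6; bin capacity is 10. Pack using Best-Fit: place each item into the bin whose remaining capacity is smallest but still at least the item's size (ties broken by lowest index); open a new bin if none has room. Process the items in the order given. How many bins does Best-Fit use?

Put 6 in bin 1; 4 remain.
Put 6 in bin 2; 4 remain.
Put 7 in bin 3; 3 remain.
Put 7 in bin 4; 3 remain.
Put 1 in bin 3; 2 remain.
Put 7 in bin 5; 3 remain.
Put 3 in bin 4; 0 remain.
Put 3 in bin 5; 0 remain.
Put 2 in bin 3; 0 remain.
Put 6 in bin 6; 4 remain.
Put 2 in bin 1; 2 remain.
Put 2 in bin 1; 0 remain.
Put 3 in bin 2; 1 remain.
Put 7 in bin 7; 3 remain.
Put 6 in bin 8; 4 remain.
Final bins: [6,2,2] [6,3] [7,1,2] [7,3] [7,3] [6] [7] [6].

8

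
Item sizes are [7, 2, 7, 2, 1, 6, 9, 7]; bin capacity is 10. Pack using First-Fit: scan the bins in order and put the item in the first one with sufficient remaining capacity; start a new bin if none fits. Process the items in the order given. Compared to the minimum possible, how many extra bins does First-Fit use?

0

First-Fit: [7,2,1] [7,2] [6] [9] [7] → 5 bins.
Total size 41; any packing needs at least ⌈41/10⌉ = 5 bins.
So 5 is already optimal.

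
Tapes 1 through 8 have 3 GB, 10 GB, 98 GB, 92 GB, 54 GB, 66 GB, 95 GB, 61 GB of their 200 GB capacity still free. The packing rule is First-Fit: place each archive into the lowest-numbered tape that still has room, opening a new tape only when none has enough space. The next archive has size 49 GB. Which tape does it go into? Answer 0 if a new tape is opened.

3

Tapes with room: tape 3 (98 GB), tape 4 (92 GB), tape 5 (54 GB), tape 6 (66 GB), tape 7 (95 GB), tape 8 (61 GB).
The first with room is tape 3.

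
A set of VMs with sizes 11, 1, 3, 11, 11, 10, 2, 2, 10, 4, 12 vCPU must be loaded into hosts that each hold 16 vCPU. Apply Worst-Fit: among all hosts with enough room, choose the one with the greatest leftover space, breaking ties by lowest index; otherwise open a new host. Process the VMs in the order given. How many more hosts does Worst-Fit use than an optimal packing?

0

Worst-Fit: [11,1,3] [11,2] [11] [10,2] [10,4] [12] → 6 hosts.
6 VMs exceed 8 vCPU (half the capacity), and no two of those can share a host, so at least 6 hosts are needed.
So 6 is already optimal.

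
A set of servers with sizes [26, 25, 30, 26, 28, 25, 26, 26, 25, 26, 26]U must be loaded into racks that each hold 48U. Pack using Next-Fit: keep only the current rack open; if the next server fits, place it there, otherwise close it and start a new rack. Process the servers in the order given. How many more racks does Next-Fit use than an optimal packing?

0

Next-Fit: [26] [25] [30] [26] [28] [25] [26] [26] [25] [26] [26] → 11 racks.
11 servers exceed 24U (half the capacity), and no two of those can share a rack, so at least 11 racks are needed.
So 11 is already optimal.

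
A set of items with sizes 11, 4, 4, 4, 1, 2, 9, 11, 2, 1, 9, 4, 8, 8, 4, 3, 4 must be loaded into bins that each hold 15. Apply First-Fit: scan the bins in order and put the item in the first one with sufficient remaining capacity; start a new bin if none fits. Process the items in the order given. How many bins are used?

7 bins

11 → bin 1 (remaining 4)
4 → bin 1 (remaining 0)
4 → bin 2 (remaining 11)
4 → bin 2 (remaining 7)
1 → bin 2 (remaining 6)
2 → bin 2 (remaining 4)
9 → bin 3 (remaining 6)
11 → bin 4 (remaining 4)
2 → bin 2 (remaining 2)
1 → bin 2 (remaining 1)
9 → bin 5 (remaining 6)
4 → bin 3 (remaining 2)
8 → bin 6 (remaining 7)
8 → bin 7 (remaining 7)
4 → bin 4 (remaining 0)
3 → bin 5 (remaining 3)
4 → bin 6 (remaining 3)
Final bins: [11,4] [4,4,1,2,2,1] [9,4] [11,4] [9,3] [8,4] [8].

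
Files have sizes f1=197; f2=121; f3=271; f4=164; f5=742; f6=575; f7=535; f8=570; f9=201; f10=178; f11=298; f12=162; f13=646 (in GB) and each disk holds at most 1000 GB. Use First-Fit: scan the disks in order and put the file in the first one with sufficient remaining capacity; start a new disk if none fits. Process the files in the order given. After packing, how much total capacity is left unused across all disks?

Put f1 (197 GB) in disk 1; 803 GB remain.
Put f2 (121 GB) in disk 1; 682 GB remain.
Put f3 (271 GB) in disk 1; 411 GB remain.
Put f4 (164 GB) in disk 1; 247 GB remain.
Put f5 (742 GB) in disk 2; 258 GB remain.
Put f6 (575 GB) in disk 3; 425 GB remain.
Put f7 (535 GB) in disk 4; 465 GB remain.
Put f8 (570 GB) in disk 5; 430 GB remain.
Put f9 (201 GB) in disk 1; 46 GB remain.
Put f10 (178 GB) in disk 2; 80 GB remain.
Put f11 (298 GB) in disk 3; 127 GB remain.
Put f12 (162 GB) in disk 4; 303 GB remain.
Put f13 (646 GB) in disk 6; 354 GB remain.
6 disks × 1000 GB = 6000 GB; used 4660 GB; unused 1340 GB.

1340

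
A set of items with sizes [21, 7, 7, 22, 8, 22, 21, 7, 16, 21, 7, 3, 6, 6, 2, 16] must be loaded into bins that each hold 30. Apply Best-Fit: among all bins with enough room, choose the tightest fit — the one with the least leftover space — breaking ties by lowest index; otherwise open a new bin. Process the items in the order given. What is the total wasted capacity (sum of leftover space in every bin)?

18

bin 1: place 21, 9 left
bin 1: place 7, 2 left
bin 2: place 7, 23 left
bin 2: place 22, 1 left
bin 3: place 8, 22 left
bin 3: place 22, 0 left
bin 4: place 21, 9 left
bin 4: place 7, 2 left
bin 5: place 16, 14 left
bin 6: place 21, 9 left
bin 6: place 7, 2 left
bin 5: place 3, 11 left
bin 5: place 6, 5 left
bin 7: place 6, 24 left
bin 1: place 2, 0 left
bin 7: place 16, 8 left
7 bins × 30 = 210; used 192; unused 18.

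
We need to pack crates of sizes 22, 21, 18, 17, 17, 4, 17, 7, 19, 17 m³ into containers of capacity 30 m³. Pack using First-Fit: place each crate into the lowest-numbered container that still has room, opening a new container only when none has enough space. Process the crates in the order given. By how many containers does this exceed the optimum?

First-Fit: [22,4] [21,7] [18] [17] [17] [17] [19] [17] → 8 containers.
8 crates exceed 15 m³ (half the capacity), and no two of those can share a container, so at least 8 containers are needed.
So 8 is already optimal.

0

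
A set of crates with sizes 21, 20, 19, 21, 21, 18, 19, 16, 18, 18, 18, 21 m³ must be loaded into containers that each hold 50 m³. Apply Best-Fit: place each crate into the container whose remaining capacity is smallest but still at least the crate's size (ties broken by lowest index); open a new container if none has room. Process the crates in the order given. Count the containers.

6

21 m³ → container 1 (remaining 29 m³)
20 m³ → container 1 (remaining 9 m³)
19 m³ → container 2 (remaining 31 m³)
21 m³ → container 2 (remaining 10 m³)
21 m³ → container 3 (remaining 29 m³)
18 m³ → container 3 (remaining 11 m³)
19 m³ → container 4 (remaining 31 m³)
16 m³ → container 4 (remaining 15 m³)
18 m³ → container 5 (remaining 32 m³)
18 m³ → container 5 (remaining 14 m³)
18 m³ → container 6 (remaining 32 m³)
21 m³ → container 6 (remaining 11 m³)
Final containers: [21,20] [19,21] [21,18] [19,16] [18,18] [18,21].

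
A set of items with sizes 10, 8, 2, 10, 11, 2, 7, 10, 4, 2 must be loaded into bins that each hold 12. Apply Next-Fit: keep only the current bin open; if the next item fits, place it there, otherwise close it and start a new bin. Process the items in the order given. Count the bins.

Put 10 in bin 1; 2 remain.
Put 8 in bin 2; 4 remain.
Put 2 in bin 2; 2 remain.
Put 10 in bin 3; 2 remain.
Put 11 in bin 4; 1 remain.
Put 2 in bin 5; 10 remain.
Put 7 in bin 5; 3 remain.
Put 10 in bin 6; 2 remain.
Put 4 in bin 7; 8 remain.
Put 2 in bin 7; 6 remain.
Final bins: [10] [8,2] [10] [11] [2,7] [10] [4,2].

7 bins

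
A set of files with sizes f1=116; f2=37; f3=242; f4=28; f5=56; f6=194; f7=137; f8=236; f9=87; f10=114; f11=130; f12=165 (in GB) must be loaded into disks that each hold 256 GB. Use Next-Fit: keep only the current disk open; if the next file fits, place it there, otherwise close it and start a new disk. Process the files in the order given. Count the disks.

f1 (116 GB) → disk 1 (remaining 140 GB)
f2 (37 GB) → disk 1 (remaining 103 GB)
f3 (242 GB) → disk 2 (remaining 14 GB)
f4 (28 GB) → disk 3 (remaining 228 GB)
f5 (56 GB) → disk 3 (remaining 172 GB)
f6 (194 GB) → disk 4 (remaining 62 GB)
f7 (137 GB) → disk 5 (remaining 119 GB)
f8 (236 GB) → disk 6 (remaining 20 GB)
f9 (87 GB) → disk 7 (remaining 169 GB)
f10 (114 GB) → disk 7 (remaining 55 GB)
f11 (130 GB) → disk 8 (remaining 126 GB)
f12 (165 GB) → disk 9 (remaining 91 GB)
Final disks: [116,37] [242] [28,56] [194] [137] [236] [87,114] [130] [165].

9 disks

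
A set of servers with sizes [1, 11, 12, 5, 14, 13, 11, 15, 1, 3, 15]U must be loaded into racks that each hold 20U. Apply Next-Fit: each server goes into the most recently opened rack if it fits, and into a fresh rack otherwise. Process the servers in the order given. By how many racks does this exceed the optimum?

0

Next-Fit: [1,11] [12,5] [14] [13] [11] [15,1,3] [15] → 7 racks.
7 servers exceed 10U (half the capacity), and no two of those can share a rack, so at least 7 racks are needed.
So 7 is already optimal.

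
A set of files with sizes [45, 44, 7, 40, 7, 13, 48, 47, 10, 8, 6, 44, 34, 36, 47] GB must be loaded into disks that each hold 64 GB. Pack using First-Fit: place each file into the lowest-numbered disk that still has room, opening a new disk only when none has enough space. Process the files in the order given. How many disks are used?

9 disks

Put 45 GB in disk 1; 19 GB remain.
Put 44 GB in disk 2; 20 GB remain.
Put 7 GB in disk 1; 12 GB remain.
Put 40 GB in disk 3; 24 GB remain.
Put 7 GB in disk 1; 5 GB remain.
Put 13 GB in disk 2; 7 GB remain.
Put 48 GB in disk 4; 16 GB remain.
Put 47 GB in disk 5; 17 GB remain.
Put 10 GB in disk 3; 14 GB remain.
Put 8 GB in disk 3; 6 GB remain.
Put 6 GB in disk 2; 1 GB remain.
Put 44 GB in disk 6; 20 GB remain.
Put 34 GB in disk 7; 30 GB remain.
Put 36 GB in disk 8; 28 GB remain.
Put 47 GB in disk 9; 17 GB remain.
Final disks: [45,7,7] [44,13,6] [40,10,8] [48] [47] [44] [34] [36] [47].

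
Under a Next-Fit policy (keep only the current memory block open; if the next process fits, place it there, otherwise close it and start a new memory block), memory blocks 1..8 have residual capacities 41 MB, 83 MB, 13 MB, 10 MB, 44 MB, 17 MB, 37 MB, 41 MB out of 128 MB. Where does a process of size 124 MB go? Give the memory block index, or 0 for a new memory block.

0

Next-Fit only looks at memory block 8, which has 41 MB free.
124 MB does not fit, so a new memory block is opened.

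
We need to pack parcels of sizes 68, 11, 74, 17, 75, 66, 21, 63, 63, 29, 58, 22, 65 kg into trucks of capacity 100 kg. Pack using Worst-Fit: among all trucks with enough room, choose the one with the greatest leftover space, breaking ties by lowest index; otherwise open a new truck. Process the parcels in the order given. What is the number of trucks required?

8 trucks

68 kg → truck 1 (remaining 32 kg)
11 kg → truck 1 (remaining 21 kg)
74 kg → truck 2 (remaining 26 kg)
17 kg → truck 2 (remaining 9 kg)
75 kg → truck 3 (remaining 25 kg)
66 kg → truck 4 (remaining 34 kg)
21 kg → truck 4 (remaining 13 kg)
63 kg → truck 5 (remaining 37 kg)
63 kg → truck 6 (remaining 37 kg)
29 kg → truck 5 (remaining 8 kg)
58 kg → truck 7 (remaining 42 kg)
22 kg → truck 7 (remaining 20 kg)
65 kg → truck 8 (remaining 35 kg)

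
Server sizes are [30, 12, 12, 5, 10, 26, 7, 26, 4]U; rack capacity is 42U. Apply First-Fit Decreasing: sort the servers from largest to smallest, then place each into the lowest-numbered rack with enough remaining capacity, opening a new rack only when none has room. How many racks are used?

4

Sorted descending: 30, 26, 26, 12, 12, 10, 7, 5, 4.
30U → rack 1 (remaining 12U)
26U → rack 2 (remaining 16U)
26U → rack 3 (remaining 16U)
12U → rack 1 (remaining 0U)
12U → rack 2 (remaining 4U)
10U → rack 3 (remaining 6U)
7U → rack 4 (remaining 35U)
5U → rack 3 (remaining 1U)
4U → rack 2 (remaining 0U)
Final racks: [30,12] [26,12,4] [26,10,5] [7].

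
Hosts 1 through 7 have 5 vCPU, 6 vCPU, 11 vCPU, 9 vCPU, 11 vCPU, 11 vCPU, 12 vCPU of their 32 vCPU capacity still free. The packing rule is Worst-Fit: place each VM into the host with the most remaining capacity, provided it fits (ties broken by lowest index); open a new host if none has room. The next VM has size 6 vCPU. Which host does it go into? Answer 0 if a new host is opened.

Hosts with room: host 2 (6 vCPU), host 3 (11 vCPU), host 4 (9 vCPU), host 5 (11 vCPU), host 6 (11 vCPU), host 7 (12 vCPU).
Most room is host 7 with 12 vCPU free.

7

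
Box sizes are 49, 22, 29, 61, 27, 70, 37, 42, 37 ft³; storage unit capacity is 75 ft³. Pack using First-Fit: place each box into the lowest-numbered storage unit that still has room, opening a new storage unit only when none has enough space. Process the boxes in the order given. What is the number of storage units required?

6 storage units

Put 49 ft³ in storage unit 1; 26 ft³ remain.
Put 22 ft³ in storage unit 1; 4 ft³ remain.
Put 29 ft³ in storage unit 2; 46 ft³ remain.
Put 61 ft³ in storage unit 3; 14 ft³ remain.
Put 27 ft³ in storage unit 2; 19 ft³ remain.
Put 70 ft³ in storage unit 4; 5 ft³ remain.
Put 37 ft³ in storage unit 5; 38 ft³ remain.
Put 42 ft³ in storage unit 6; 33 ft³ remain.
Put 37 ft³ in storage unit 5; 1 ft³ remain.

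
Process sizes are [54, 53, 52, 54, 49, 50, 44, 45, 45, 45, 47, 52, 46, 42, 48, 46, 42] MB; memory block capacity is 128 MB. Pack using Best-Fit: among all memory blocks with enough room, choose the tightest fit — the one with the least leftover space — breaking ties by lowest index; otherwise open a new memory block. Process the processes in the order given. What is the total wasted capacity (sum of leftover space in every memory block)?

54 MB → memory block 1 (remaining 74 MB)
53 MB → memory block 1 (remaining 21 MB)
52 MB → memory block 2 (remaining 76 MB)
54 MB → memory block 2 (remaining 22 MB)
49 MB → memory block 3 (remaining 79 MB)
50 MB → memory block 3 (remaining 29 MB)
44 MB → memory block 4 (remaining 84 MB)
45 MB → memory block 4 (remaining 39 MB)
45 MB → memory block 5 (remaining 83 MB)
45 MB → memory block 5 (remaining 38 MB)
47 MB → memory block 6 (remaining 81 MB)
52 MB → memory block 6 (remaining 29 MB)
46 MB → memory block 7 (remaining 82 MB)
42 MB → memory block 7 (remaining 40 MB)
48 MB → memory block 8 (remaining 80 MB)
46 MB → memory block 8 (remaining 34 MB)
42 MB → memory block 9 (remaining 86 MB)
9 memory blocks × 128 MB = 1152 MB; used 814 MB; unused 338 MB.

338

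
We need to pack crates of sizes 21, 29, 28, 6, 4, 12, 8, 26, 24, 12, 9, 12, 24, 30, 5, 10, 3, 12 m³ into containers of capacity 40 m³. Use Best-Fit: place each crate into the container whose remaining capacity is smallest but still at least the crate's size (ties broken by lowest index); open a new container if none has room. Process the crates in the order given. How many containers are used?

8 containers

21 m³ → container 1 (remaining 19 m³)
29 m³ → container 2 (remaining 11 m³)
28 m³ → container 3 (remaining 12 m³)
6 m³ → container 2 (remaining 5 m³)
4 m³ → container 2 (remaining 1 m³)
12 m³ → container 3 (remaining 0 m³)
8 m³ → container 1 (remaining 11 m³)
26 m³ → container 4 (remaining 14 m³)
24 m³ → container 5 (remaining 16 m³)
12 m³ → container 4 (remaining 2 m³)
9 m³ → container 1 (remaining 2 m³)
12 m³ → container 5 (remaining 4 m³)
24 m³ → container 6 (remaining 16 m³)
30 m³ → container 7 (remaining 10 m³)
5 m³ → container 7 (remaining 5 m³)
10 m³ → container 6 (remaining 6 m³)
3 m³ → container 5 (remaining 1 m³)
12 m³ → container 8 (remaining 28 m³)
Final containers: [21,8,9] [29,6,4] [28,12] [26,12] [24,12,3] [24,10] [30,5] [12].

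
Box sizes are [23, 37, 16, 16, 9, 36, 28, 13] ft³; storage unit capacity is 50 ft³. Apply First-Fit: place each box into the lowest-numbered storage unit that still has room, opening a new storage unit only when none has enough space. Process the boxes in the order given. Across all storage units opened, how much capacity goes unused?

22

storage unit 1: place 23 ft³, 27 ft³ left
storage unit 2: place 37 ft³, 13 ft³ left
storage unit 1: place 16 ft³, 11 ft³ left
storage unit 3: place 16 ft³, 34 ft³ left
storage unit 1: place 9 ft³, 2 ft³ left
storage unit 4: place 36 ft³, 14 ft³ left
storage unit 3: place 28 ft³, 6 ft³ left
storage unit 2: place 13 ft³, 0 ft³ left
4 storage units × 50 ft³ = 200 ft³; used 178 ft³; unused 22 ft³.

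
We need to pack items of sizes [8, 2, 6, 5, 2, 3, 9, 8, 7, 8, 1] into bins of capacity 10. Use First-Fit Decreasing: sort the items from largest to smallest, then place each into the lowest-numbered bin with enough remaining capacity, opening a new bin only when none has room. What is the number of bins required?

7 bins

Sorted descending: 9, 8, 8, 8, 7, 6, 5, 3, 2, 2, 1.
9 → bin 1 (remaining 1)
8 → bin 2 (remaining 2)
8 → bin 3 (remaining 2)
8 → bin 4 (remaining 2)
7 → bin 5 (remaining 3)
6 → bin 6 (remaining 4)
5 → bin 7 (remaining 5)
3 → bin 5 (remaining 0)
2 → bin 2 (remaining 0)
2 → bin 3 (remaining 0)
1 → bin 1 (remaining 0)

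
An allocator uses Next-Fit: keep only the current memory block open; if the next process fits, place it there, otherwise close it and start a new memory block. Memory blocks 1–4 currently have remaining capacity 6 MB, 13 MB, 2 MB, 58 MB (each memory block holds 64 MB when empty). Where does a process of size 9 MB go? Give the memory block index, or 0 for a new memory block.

Next-Fit only looks at memory block 4, which has 58 MB free.
9 MB fits there.

4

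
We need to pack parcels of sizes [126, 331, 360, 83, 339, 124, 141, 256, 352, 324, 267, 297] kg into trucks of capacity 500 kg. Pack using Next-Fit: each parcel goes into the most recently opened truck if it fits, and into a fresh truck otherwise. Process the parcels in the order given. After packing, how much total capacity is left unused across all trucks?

126 kg → truck 1 (remaining 374 kg)
331 kg → truck 1 (remaining 43 kg)
360 kg → truck 2 (remaining 140 kg)
83 kg → truck 2 (remaining 57 kg)
339 kg → truck 3 (remaining 161 kg)
124 kg → truck 3 (remaining 37 kg)
141 kg → truck 4 (remaining 359 kg)
256 kg → truck 4 (remaining 103 kg)
352 kg → truck 5 (remaining 148 kg)
324 kg → truck 6 (remaining 176 kg)
267 kg → truck 7 (remaining 233 kg)
297 kg → truck 8 (remaining 203 kg)
8 trucks × 500 kg = 4000 kg; used 3000 kg; unused 1000 kg.

1000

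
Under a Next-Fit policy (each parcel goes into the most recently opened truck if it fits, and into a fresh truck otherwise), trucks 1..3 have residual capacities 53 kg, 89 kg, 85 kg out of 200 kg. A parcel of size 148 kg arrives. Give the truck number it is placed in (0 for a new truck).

Next-Fit only looks at truck 3, which has 85 kg free.
148 kg does not fit, so a new truck is opened.

0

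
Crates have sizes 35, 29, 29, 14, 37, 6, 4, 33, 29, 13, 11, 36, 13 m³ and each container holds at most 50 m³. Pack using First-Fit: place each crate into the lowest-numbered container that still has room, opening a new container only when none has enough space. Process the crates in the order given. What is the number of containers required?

35 m³ → container 1 (remaining 15 m³)
29 m³ → container 2 (remaining 21 m³)
29 m³ → container 3 (remaining 21 m³)
14 m³ → container 1 (remaining 1 m³)
37 m³ → container 4 (remaining 13 m³)
6 m³ → container 2 (remaining 15 m³)
4 m³ → container 2 (remaining 11 m³)
33 m³ → container 5 (remaining 17 m³)
29 m³ → container 6 (remaining 21 m³)
13 m³ → container 3 (remaining 8 m³)
11 m³ → container 2 (remaining 0 m³)
36 m³ → container 7 (remaining 14 m³)
13 m³ → container 4 (remaining 0 m³)

7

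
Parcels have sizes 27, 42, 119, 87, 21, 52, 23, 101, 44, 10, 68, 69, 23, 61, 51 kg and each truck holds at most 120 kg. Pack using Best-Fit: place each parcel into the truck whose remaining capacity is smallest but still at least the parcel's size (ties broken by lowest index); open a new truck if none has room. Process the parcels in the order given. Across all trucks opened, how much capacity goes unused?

truck 1: place 27 kg, 93 kg left
truck 1: place 42 kg, 51 kg left
truck 2: place 119 kg, 1 kg left
truck 3: place 87 kg, 33 kg left
truck 3: place 21 kg, 12 kg left
truck 4: place 52 kg, 68 kg left
truck 1: place 23 kg, 28 kg left
truck 5: place 101 kg, 19 kg left
truck 4: place 44 kg, 24 kg left
truck 3: place 10 kg, 2 kg left
truck 6: place 68 kg, 52 kg left
truck 7: place 69 kg, 51 kg left
truck 4: place 23 kg, 1 kg left
truck 8: place 61 kg, 59 kg left
truck 7: place 51 kg, 0 kg left
8 trucks × 120 kg = 960 kg; used 798 kg; unused 162 kg.

162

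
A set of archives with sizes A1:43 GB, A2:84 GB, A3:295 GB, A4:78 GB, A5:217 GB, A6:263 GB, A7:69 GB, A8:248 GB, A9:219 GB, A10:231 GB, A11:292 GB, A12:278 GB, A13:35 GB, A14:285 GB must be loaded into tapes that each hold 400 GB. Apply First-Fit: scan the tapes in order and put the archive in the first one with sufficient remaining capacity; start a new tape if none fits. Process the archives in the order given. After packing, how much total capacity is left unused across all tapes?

1363

A1 (43 GB) → tape 1 (remaining 357 GB)
A2 (84 GB) → tape 1 (remaining 273 GB)
A3 (295 GB) → tape 2 (remaining 105 GB)
A4 (78 GB) → tape 1 (remaining 195 GB)
A5 (217 GB) → tape 3 (remaining 183 GB)
A6 (263 GB) → tape 4 (remaining 137 GB)
A7 (69 GB) → tape 1 (remaining 126 GB)
A8 (248 GB) → tape 5 (remaining 152 GB)
A9 (219 GB) → tape 6 (remaining 181 GB)
A10 (231 GB) → tape 7 (remaining 169 GB)
A11 (292 GB) → tape 8 (remaining 108 GB)
A12 (278 GB) → tape 9 (remaining 122 GB)
A13 (35 GB) → tape 1 (remaining 91 GB)
A14 (285 GB) → tape 10 (remaining 115 GB)
10 tapes × 400 GB = 4000 GB; used 2637 GB; unused 1363 GB.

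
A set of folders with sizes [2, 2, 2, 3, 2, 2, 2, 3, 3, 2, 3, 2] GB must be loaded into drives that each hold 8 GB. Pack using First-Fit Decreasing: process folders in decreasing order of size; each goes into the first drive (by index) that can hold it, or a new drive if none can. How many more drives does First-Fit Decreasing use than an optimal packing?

First-Fit Decreasing: [3,3,2] [3,3,2] [2,2,2,2] [2,2] → 4 drives.
Total size 28 GB; any packing needs at least ⌈28/8⌉ = 4 drives.
So 4 is already optimal.

0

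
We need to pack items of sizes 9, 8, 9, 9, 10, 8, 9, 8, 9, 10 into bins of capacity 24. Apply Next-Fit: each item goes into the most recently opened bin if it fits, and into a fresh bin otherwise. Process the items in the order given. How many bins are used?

9 → bin 1 (remaining 15)
8 → bin 1 (remaining 7)
9 → bin 2 (remaining 15)
9 → bin 2 (remaining 6)
10 → bin 3 (remaining 14)
8 → bin 3 (remaining 6)
9 → bin 4 (remaining 15)
8 → bin 4 (remaining 7)
9 → bin 5 (remaining 15)
10 → bin 5 (remaining 5)
Final bins: [9,8] [9,9] [10,8] [9,8] [9,10].

5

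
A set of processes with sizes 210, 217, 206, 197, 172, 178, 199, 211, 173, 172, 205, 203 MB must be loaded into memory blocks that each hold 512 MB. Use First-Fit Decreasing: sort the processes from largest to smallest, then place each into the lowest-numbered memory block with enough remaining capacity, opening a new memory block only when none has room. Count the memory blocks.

6 memory blocks

Sorted descending: 217, 211, 210, 206, 205, 203, 199, 197, 178, 173, 172, 172.
217 MB → memory block 1 (remaining 295 MB)
211 MB → memory block 1 (remaining 84 MB)
210 MB → memory block 2 (remaining 302 MB)
206 MB → memory block 2 (remaining 96 MB)
205 MB → memory block 3 (remaining 307 MB)
203 MB → memory block 3 (remaining 104 MB)
199 MB → memory block 4 (remaining 313 MB)
197 MB → memory block 4 (remaining 116 MB)
178 MB → memory block 5 (remaining 334 MB)
173 MB → memory block 5 (remaining 161 MB)
172 MB → memory block 6 (remaining 340 MB)
172 MB → memory block 6 (remaining 168 MB)
Final memory blocks: [217,211] [210,206] [205,203] [199,197] [178,173] [172,172].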